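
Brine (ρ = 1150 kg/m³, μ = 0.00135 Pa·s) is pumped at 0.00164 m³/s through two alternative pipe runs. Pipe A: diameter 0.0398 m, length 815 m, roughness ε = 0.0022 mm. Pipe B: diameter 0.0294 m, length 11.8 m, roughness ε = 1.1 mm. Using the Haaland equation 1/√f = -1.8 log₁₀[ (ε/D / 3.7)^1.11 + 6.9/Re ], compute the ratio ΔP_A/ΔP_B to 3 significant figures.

Pipe A: V = Q/A = 0.00164/0.001244 = 1.318 m/s; Re = 4.469e+04; ε/D = 5.53e-05; Haaland → f = 0.02138; ΔP_A = f(L/D)(ρV²/2) = 4.375e+05 Pa.
Pipe B: V = Q/A = 0.00164/0.0006789 = 2.416 m/s; Re = 6.05e+04; ε/D = 0.0374; Haaland → f = 0.06339; ΔP_B = f(L/D)(ρV²/2) = 8.538e+04 Pa.
ΔP_A/ΔP_B = 4.375e+05/8.538e+04 = 5.12.

ΔP_A/ΔP_B ≈ 5.12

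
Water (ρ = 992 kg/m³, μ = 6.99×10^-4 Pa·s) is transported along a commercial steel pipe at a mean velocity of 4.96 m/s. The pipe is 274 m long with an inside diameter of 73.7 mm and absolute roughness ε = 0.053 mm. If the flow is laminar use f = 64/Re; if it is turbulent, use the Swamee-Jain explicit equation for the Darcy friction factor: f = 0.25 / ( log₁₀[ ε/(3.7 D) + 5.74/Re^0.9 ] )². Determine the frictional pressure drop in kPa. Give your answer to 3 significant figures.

ΔP ≈ 862 kPa

Reynolds number Re = ρVD/μ = 992 · 4.96 · 0.0737 / 0.000699 = 5.188e+05.
Re > 4000 → turbulent. Relative roughness ε/D = 5.3e-05/0.0737 = 0.000719. Swamee-Jain: f = 0.25/(log₁₀[0.000719/3.7 + 5.74/5.188e+05^0.9])² = 0.25/(log₁₀[0.000194 + 4.13e-05])² = 0.25/(-3.628)² = 0.019.
Darcy-Weisbach: ΔP = f(L/D)(ρV²/2) = 0.019·(274/0.0737)·(992·4.96²/2) = 0.019·3718·1.22e+04 = 8.617e+05 Pa.
ΔP = 8.617e+05 Pa = 862 kPa.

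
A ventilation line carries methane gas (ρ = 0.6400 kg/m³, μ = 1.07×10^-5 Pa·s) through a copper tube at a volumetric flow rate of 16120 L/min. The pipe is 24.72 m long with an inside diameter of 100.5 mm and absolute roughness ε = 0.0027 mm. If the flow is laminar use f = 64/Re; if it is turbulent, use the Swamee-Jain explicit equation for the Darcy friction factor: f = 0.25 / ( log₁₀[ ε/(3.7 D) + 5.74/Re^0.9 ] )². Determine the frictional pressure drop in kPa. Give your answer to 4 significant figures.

Q = 16120 L/min = 16120/60000 = 0.2687 m³/s.
Cross-sectional area A = πD²/4 = π(0.1005)²/4 = 0.007933 m²; mean velocity V = Q/A = 0.2687/0.007933 = 33.87 m/s.
Reynolds number Re = ρVD/μ = 0.64 · 33.87 · 0.1005 / 1.07e-05 = 2.036e+05.
Re > 4000 → turbulent. Relative roughness ε/D = 2.7e-06/0.1005 = 2.69e-05. Swamee-Jain: f = 0.25/(log₁₀[2.69e-05/3.7 + 5.74/2.036e+05^0.9])² = 0.25/(log₁₀[7.26e-06 + 9.57e-05])² = 0.25/(-3.987)² = 0.01573.
Darcy-Weisbach: ΔP = f(L/D)(ρV²/2) = 0.01573·(24.72/0.1005)·(0.64·33.87²/2) = 0.01573·246·367.1 = 1420 Pa.
ΔP = 1420 Pa = 1.420 kPa.

ΔP ≈ 1.420 kPa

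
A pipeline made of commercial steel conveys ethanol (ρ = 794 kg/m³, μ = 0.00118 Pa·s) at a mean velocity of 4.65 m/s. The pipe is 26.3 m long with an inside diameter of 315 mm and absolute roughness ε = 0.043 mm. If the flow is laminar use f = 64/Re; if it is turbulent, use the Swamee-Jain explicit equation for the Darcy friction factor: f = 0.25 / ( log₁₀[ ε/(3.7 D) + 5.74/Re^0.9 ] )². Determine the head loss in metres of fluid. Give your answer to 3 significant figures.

h_f ≈ 1.29 m

Reynolds number Re = ρVD/μ = 794 · 4.65 · 0.315 / 0.00118 = 9.856e+05.
Re > 4000 → turbulent. Relative roughness ε/D = 4.3e-05/0.315 = 0.000137. Swamee-Jain: f = 0.25/(log₁₀[0.000137/3.7 + 5.74/9.856e+05^0.9])² = 0.25/(log₁₀[3.69e-05 + 2.32e-05])² = 0.25/(-4.222)² = 0.01403.
Darcy-Weisbach: ΔP = f(L/D)(ρV²/2) = 0.01403·(26.3/0.315)·(794·4.65²/2) = 0.01403·83.49·8584 = 1.005e+04 Pa.
Head loss h_f = ΔP/(ρg) = 1.005e+04/(794·9.81) = 1.29 m.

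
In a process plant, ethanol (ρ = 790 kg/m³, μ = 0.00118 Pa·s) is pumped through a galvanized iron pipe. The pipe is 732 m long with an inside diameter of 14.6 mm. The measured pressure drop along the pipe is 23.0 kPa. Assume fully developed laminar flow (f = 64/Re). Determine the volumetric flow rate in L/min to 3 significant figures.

For laminar flow, f = 64/Re with Re = ρVD/μ, so Darcy-Weisbach reduces to ΔP = 32μLV/D². Solving for V: V = ΔP·D²/(32μL) = 2.3e+04·(0.0146)²/(32·0.00118·732) = 0.1774 m/s.
Check: Re = ρVD/μ = 790·0.1774·0.0146/0.00118 = 1734 < 2300, so the laminar assumption holds.
Q = V·A = 0.1774·(π/4·0.0146²) = 2.97e-05 m³/s = 1.78 L/min.

Q ≈ 1.78 L/min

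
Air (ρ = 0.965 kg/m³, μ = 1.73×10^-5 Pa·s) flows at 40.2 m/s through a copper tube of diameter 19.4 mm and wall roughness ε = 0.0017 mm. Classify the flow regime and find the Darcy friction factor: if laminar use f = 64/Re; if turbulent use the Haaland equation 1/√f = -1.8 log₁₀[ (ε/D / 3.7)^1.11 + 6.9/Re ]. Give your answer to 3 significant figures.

Re = ρVD/μ = 0.965·40.2·0.0194/1.73e-05 = 4.35e+04.
Re > 4000 → turbulent. ε/D = 1.7e-06/0.0194 = 8.76e-05; Haaland: 1/√f = -1.8 log₁₀[7.34e-06 + 0.000159] = 6.804, so f = 0.0216.

f ≈ 0.0216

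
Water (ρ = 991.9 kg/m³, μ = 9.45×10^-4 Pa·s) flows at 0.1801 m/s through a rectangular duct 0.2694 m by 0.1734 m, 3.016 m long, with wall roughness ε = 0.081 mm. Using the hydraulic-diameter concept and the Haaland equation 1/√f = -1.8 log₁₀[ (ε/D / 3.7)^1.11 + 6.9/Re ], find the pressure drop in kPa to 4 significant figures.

ΔP ≈ 0.005252 kPa

Hydraulic diameter D_h = 4A/P = 4·(0.2694·0.1734)/(2·(0.2694+0.1734)) = 0.1869/0.8856 = 0.211 m.
Re = ρVD_h/μ = 991.9·0.1801·0.211/0.000945 = 3.989e+04.
ε/D_h = 8.1e-05/0.211 = 0.000384; Haaland gives 1/√f = -1.8 log₁₀[3.78e-05+0.000173] = 6.617, so f = 0.02284.
ΔP = f(L/D_h)(ρV²/2) = 0.02284·3.016/0.211·16.09 = 5.252 Pa.
ΔP = 0.005252 kPa.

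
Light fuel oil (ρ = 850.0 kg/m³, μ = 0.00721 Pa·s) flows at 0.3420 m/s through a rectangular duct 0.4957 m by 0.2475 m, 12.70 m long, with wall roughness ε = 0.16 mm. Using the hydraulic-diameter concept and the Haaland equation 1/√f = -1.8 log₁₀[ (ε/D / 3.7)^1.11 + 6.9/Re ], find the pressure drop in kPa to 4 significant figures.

Hydraulic diameter D_h = 4A/P = 4·(0.4957·0.2475)/(2·(0.4957+0.2475)) = 0.4907/1.486 = 0.3302 m.
Re = ρVD_h/μ = 850·0.342·0.3302/0.00721 = 1.331e+04.
ε/D_h = 0.00016/0.3302 = 0.000485; Haaland gives 1/√f = -1.8 log₁₀[4.9e-05+0.000518] = 5.843, so f = 0.02929.
ΔP = f(L/D_h)(ρV²/2) = 0.02929·12.7/0.3302·49.71 = 56.01 Pa.
ΔP = 0.05601 kPa.

ΔP ≈ 0.05601 kPa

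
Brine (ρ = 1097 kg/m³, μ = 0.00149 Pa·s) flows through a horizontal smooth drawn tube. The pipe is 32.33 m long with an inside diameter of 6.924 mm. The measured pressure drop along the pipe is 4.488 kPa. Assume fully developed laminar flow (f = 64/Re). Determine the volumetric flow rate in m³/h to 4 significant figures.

For laminar flow, f = 64/Re with Re = ρVD/μ, so Darcy-Weisbach reduces to ΔP = 32μLV/D². Solving for V: V = ΔP·D²/(32μL) = 4488·(0.006924)²/(32·0.00149·32.33) = 0.1396 m/s.
Check: Re = ρVD/μ = 1097·0.1396·0.006924/0.00149 = 711.5 < 2300, so the laminar assumption holds.
Q = V·A = 0.1396·(π/4·0.006924²) = 5.256e-06 m³/s = 0.01892 m³/h.

Q ≈ 0.01892 m³/h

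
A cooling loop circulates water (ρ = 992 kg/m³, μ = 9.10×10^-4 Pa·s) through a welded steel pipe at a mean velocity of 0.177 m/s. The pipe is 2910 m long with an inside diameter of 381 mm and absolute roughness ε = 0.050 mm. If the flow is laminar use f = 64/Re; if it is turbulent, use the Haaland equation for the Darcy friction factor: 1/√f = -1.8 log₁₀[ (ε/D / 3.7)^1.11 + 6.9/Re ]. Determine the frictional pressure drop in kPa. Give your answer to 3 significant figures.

ΔP ≈ 2.32 kPa

Reynolds number Re = ρVD/μ = 992 · 0.177 · 0.381 / 0.00091 = 7.351e+04.
Re > 4000 → turbulent. Relative roughness ε/D = 5e-05/0.381 = 0.000131. Haaland: 1/√f = -1.8 log₁₀[(0.000131/3.7)^1.11 + 6.9/7.351e+04] = -1.8 log₁₀[1.15e-05 + 9.39e-05] = 7.159, so f = 0.01951.
Darcy-Weisbach: ΔP = f(L/D)(ρV²/2) = 0.01951·(2910/0.381)·(992·0.177²/2) = 0.01951·7638·15.54 = 2316 Pa.
ΔP = 2316 Pa = 2.32 kPa.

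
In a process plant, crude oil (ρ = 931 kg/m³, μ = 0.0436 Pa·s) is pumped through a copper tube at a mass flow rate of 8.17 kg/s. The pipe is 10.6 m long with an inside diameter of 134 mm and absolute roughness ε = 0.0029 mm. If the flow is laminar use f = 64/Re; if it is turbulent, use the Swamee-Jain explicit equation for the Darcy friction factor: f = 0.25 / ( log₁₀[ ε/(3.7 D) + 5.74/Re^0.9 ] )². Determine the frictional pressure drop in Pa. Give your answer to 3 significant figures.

A = πD²/4 = π(0.134)²/4 = 0.0141 m²; mean velocity V = ṁ/(ρA) = 8.17/(931 · 0.0141) = 0.6223 m/s.
Reynolds number Re = ρVD/μ = 931 · 0.6223 · 0.134 / 0.0436 = 1780.
Re < 2300 → laminar flow, so f = 64/Re = 64/1780 = 0.03595 (the turbulent correlation is not needed).
Darcy-Weisbach: ΔP = f(L/D)(ρV²/2) = 0.03595·(10.6/0.134)·(931·0.6223²/2) = 0.03595·79.1·180.2 = 512.5 Pa.

ΔP ≈ 513 Pa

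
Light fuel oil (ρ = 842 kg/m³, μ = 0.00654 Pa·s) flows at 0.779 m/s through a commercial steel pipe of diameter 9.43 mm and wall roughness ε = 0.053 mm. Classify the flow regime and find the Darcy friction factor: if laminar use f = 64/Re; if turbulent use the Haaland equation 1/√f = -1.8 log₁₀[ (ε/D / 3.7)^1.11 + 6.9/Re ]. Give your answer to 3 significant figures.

f ≈ 0.0677

Re = ρVD/μ = 842·0.779·0.00943/0.00654 = 945.8.
Re < 2300 → laminar, so f = 64/Re = 0.06767 (roughness is irrelevant in laminar flow).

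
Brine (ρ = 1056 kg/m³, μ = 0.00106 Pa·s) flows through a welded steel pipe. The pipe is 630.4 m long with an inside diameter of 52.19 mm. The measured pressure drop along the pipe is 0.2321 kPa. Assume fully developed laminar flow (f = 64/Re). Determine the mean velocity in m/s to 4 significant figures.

V ≈ 0.02956 m/s

For laminar flow, f = 64/Re with Re = ρVD/μ, so Darcy-Weisbach reduces to ΔP = 32μLV/D². Solving for V: V = ΔP·D²/(32μL) = 232.1·(0.05219)²/(32·0.00106·630.4) = 0.02956 m/s.
Check: Re = ρVD/μ = 1056·0.02956·0.05219/0.00106 = 1537 < 2300, so the laminar assumption holds.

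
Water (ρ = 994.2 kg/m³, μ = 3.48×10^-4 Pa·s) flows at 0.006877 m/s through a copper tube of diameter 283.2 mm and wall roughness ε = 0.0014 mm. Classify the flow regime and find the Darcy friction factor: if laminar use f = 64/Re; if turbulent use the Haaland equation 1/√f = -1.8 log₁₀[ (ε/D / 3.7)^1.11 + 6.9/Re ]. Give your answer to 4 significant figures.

Re = ρVD/μ = 994.2·0.006877·0.2832/0.000348 = 5564.
Re > 4000 → turbulent. ε/D = 1.4e-06/0.2832 = 4.94e-06; Haaland: 1/√f = -1.8 log₁₀[3.02e-07 + 0.00124] = 5.232, so f = 0.03654.

f ≈ 0.03654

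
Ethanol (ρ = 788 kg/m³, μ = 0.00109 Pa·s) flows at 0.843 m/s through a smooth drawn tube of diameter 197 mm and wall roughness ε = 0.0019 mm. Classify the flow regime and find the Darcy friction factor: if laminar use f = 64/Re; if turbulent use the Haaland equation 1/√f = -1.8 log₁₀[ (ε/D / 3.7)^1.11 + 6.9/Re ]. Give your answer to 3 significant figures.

Re = ρVD/μ = 788·0.843·0.197/0.00109 = 1.201e+05.
Re > 4000 → turbulent. ε/D = 1.9e-06/0.197 = 9.64e-06; Haaland: 1/√f = -1.8 log₁₀[6.34e-07 + 5.75e-05] = 7.624, so f = 0.0172.

f ≈ 0.0172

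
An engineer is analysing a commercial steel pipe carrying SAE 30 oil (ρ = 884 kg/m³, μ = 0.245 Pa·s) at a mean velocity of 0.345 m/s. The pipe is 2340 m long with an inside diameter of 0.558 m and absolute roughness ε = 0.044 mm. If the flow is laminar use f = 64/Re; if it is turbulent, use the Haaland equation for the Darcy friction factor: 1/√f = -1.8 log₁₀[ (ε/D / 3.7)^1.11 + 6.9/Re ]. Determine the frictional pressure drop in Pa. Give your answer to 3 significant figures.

Reynolds number Re = ρVD/μ = 884 · 0.345 · 0.558 / 0.245 = 694.6.
Re < 2300 → laminar flow, so f = 64/Re = 64/694.6 = 0.09214 (the turbulent correlation is not needed).
Darcy-Weisbach: ΔP = f(L/D)(ρV²/2) = 0.09214·(2340/0.558)·(884·0.345²/2) = 0.09214·4194·52.61 = 2.033e+04 Pa.

ΔP ≈ 20300 Pa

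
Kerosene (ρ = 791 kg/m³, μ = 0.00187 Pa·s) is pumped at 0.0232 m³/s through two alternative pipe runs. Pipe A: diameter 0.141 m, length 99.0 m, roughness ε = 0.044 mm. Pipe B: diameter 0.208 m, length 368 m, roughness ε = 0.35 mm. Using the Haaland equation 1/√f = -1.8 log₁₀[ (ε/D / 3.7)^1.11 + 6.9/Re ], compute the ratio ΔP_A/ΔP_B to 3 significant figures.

Pipe A: V = Q/A = 0.0232/0.01561 = 1.486 m/s; Re = 8.862e+04; ε/D = 0.000312; Haaland → f = 0.01961; ΔP_A = f(L/D)(ρV²/2) = 1.202e+04 Pa.
Pipe B: V = Q/A = 0.0232/0.03398 = 0.6828 m/s; Re = 6.007e+04; ε/D = 0.00168; Haaland → f = 0.02507; ΔP_B = f(L/D)(ρV²/2) = 8178 Pa.
ΔP_A/ΔP_B = 1.202e+04/8178 = 1.47.

ΔP_A/ΔP_B ≈ 1.47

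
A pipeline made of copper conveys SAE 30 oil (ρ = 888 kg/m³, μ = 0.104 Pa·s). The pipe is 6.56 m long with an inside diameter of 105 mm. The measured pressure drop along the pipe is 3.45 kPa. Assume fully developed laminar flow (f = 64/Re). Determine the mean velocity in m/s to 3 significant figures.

For laminar flow, f = 64/Re with Re = ρVD/μ, so Darcy-Weisbach reduces to ΔP = 32μLV/D². Solving for V: V = ΔP·D²/(32μL) = 3450·(0.105)²/(32·0.104·6.56) = 1.742 m/s.
Check: Re = ρVD/μ = 888·1.742·0.105/0.104 = 1562 < 2300, so the laminar assumption holds.

V ≈ 1.74 m/s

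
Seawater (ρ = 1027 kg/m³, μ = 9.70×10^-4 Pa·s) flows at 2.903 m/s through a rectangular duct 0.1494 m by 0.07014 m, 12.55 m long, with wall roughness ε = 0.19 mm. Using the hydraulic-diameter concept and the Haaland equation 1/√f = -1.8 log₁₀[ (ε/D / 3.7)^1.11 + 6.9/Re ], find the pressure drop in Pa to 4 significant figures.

ΔP ≈ 13640 Pa

Hydraulic diameter D_h = 4A/P = 4·(0.1494·0.07014)/(2·(0.1494+0.07014)) = 0.04192/0.4391 = 0.09546 m.
Re = ρVD_h/μ = 1027·2.903·0.09546/0.00097 = 2.934e+05.
ε/D_h = 0.00019/0.09546 = 0.00199; Haaland gives 1/√f = -1.8 log₁₀[0.000235+2.35e-05] = 6.457, so f = 0.02398.
ΔP = f(L/D_h)(ρV²/2) = 0.02398·12.55/0.09546·4327 = 1.364e+04 Pa.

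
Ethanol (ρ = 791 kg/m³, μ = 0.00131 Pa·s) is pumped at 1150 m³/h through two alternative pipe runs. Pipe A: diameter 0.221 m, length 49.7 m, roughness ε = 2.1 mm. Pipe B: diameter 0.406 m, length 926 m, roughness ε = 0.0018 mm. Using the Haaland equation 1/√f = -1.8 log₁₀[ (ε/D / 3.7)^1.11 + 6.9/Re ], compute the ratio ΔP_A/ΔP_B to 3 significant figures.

ΔP_A/ΔP_B ≈ 3.31

Pipe A: V = Q/A = 0.3194/0.03836 = 8.328 m/s; Re = 1.111e+06; ε/D = 0.0095; Haaland → f = 0.03738; ΔP_A = f(L/D)(ρV²/2) = 2.306e+05 Pa.
Pipe B: V = Q/A = 0.3194/0.1295 = 2.467 m/s; Re = 6.049e+05; ε/D = 4.43e-06; Haaland → f = 0.01268; ΔP_B = f(L/D)(ρV²/2) = 6.966e+04 Pa.
ΔP_A/ΔP_B = 2.306e+05/6.966e+04 = 3.31.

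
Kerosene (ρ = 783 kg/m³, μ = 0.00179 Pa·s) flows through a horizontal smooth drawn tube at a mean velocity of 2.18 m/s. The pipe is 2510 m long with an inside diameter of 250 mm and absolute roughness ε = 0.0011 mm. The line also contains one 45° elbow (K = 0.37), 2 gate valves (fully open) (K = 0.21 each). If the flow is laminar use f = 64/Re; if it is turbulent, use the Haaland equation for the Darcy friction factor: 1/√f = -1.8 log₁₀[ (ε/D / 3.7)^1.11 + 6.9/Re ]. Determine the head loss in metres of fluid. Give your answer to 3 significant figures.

h_f ≈ 36.7 m

Reynolds number Re = ρVD/μ = 783 · 2.18 · 0.25 / 0.00179 = 2.384e+05.
Re > 4000 → turbulent. Relative roughness ε/D = 1.1e-06/0.25 = 4.4e-06. Haaland: 1/√f = -1.8 log₁₀[(4.4e-06/3.7)^1.11 + 6.9/2.384e+05] = -1.8 log₁₀[2.65e-07 + 2.89e-05] = 8.162, so f = 0.01501.
Total minor-loss coefficient ΣK = 1·0.37 + 2·0.21 = 0.79.
ΔP = [f·L/D + ΣK]·(ρV²/2) = [0.01501·2510/0.25 + 0.79]·(783·2.18²/2) = [150.7 + 0.79]·1861 = 2.819e+05 Pa.
Head loss h_f = ΔP/(ρg) = 2.819e+05/(783·9.81) = 36.7 m.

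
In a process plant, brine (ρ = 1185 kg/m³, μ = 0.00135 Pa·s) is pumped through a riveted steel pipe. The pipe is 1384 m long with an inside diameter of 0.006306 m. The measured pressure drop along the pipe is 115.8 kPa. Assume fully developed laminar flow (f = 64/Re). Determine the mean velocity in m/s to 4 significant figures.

V ≈ 0.07702 m/s

For laminar flow, f = 64/Re with Re = ρVD/μ, so Darcy-Weisbach reduces to ΔP = 32μLV/D². Solving for V: V = ΔP·D²/(32μL) = 1.158e+05·(0.006306)²/(32·0.00135·1384) = 0.07702 m/s.
Check: Re = ρVD/μ = 1185·0.07702·0.006306/0.00135 = 426.3 < 2300, so the laminar assumption holds.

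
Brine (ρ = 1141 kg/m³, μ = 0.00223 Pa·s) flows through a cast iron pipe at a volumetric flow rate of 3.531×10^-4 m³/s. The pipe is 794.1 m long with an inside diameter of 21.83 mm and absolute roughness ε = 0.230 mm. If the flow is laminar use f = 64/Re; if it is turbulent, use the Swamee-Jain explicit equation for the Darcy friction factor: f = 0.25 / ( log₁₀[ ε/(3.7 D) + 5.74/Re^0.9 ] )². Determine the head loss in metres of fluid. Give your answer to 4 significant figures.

Cross-sectional area A = πD²/4 = π(0.02183)²/4 = 0.0003743 m²; mean velocity V = Q/A = 0.0003531/0.0003743 = 0.9434 m/s.
Reynolds number Re = ρVD/μ = 1141 · 0.9434 · 0.02183 / 0.00223 = 1.054e+04.
Re > 4000 → turbulent. Relative roughness ε/D = 0.00023/0.02183 = 0.0105. Swamee-Jain: f = 0.25/(log₁₀[0.0105/3.7 + 5.74/1.054e+04^0.9])² = 0.25/(log₁₀[0.00285 + 0.00138])² = 0.25/(-2.374)² = 0.04434.
Darcy-Weisbach: ΔP = f(L/D)(ρV²/2) = 0.04434·(794.1/0.02183)·(1141·0.9434²/2) = 0.04434·3.638e+04·507.8 = 8.191e+05 Pa.
Head loss h_f = ΔP/(ρg) = 8.191e+05/(1141·9.81) = 73.18 m.

h_f ≈ 73.18 m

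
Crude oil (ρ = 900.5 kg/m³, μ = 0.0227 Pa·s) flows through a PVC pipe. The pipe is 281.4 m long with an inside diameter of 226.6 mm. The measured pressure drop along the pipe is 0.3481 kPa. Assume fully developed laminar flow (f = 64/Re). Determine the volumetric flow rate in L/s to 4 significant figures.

Q ≈ 3.526 L/s

For laminar flow, f = 64/Re with Re = ρVD/μ, so Darcy-Weisbach reduces to ΔP = 32μLV/D². Solving for V: V = ΔP·D²/(32μL) = 348.1·(0.2266)²/(32·0.0227·281.4) = 0.08744 m/s.
Check: Re = ρVD/μ = 900.5·0.08744·0.2266/0.0227 = 786 < 2300, so the laminar assumption holds.
Q = V·A = 0.08744·(π/4·0.2266²) = 0.003526 m³/s = 3.526 L/s.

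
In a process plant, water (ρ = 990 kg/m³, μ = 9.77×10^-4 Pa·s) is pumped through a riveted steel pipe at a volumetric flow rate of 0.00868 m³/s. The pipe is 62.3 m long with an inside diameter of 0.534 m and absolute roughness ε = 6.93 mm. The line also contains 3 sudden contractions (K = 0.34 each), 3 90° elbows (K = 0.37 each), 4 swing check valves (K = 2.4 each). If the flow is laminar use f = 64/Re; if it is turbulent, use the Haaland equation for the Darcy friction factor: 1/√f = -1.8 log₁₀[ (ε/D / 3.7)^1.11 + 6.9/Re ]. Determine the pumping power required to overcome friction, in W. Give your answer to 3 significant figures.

Cross-sectional area A = πD²/4 = π(0.534)²/4 = 0.224 m²; mean velocity V = Q/A = 0.00868/0.224 = 0.03876 m/s.
Reynolds number Re = ρVD/μ = 990 · 0.03876 · 0.534 / 0.000977 = 2.097e+04.
Re > 4000 → turbulent. Relative roughness ε/D = 0.00693/0.534 = 0.013. Haaland: 1/√f = -1.8 log₁₀[(0.013/3.7)^1.11 + 6.9/2.097e+04] = -1.8 log₁₀[0.00188 + 0.000329] = 4.779, so f = 0.04378.
Total minor-loss coefficient ΣK = 3·0.34 + 3·0.37 + 4·2.4 = 11.7.
ΔP = [f·L/D + ΣK]·(ρV²/2) = [0.04378·62.3/0.534 + 11.7]·(990·0.03876²/2) = [5.108 + 11.7]·0.7435 = 12.52 Pa.
Pumping power P = QΔP = 0.00868·12.52 = 0.1087 W = 0.109 W.

P ≈ 0.109 W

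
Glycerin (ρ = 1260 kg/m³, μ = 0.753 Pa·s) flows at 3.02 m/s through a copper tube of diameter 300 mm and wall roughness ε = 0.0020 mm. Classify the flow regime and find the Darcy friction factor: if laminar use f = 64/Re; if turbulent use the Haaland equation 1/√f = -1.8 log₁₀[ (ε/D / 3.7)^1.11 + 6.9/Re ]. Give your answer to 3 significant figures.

Re = ρVD/μ = 1260·3.02·0.3/0.753 = 1516.
Re < 2300 → laminar, so f = 64/Re = 0.04222 (roughness is irrelevant in laminar flow).

f ≈ 0.0422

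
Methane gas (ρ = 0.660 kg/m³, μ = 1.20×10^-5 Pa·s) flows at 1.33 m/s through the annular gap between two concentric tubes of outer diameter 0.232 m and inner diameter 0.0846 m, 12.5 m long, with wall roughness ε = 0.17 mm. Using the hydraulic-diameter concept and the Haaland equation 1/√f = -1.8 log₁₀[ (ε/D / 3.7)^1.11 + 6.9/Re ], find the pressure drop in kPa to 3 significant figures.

ΔP ≈ 0.00158 kPa

Hydraulic diameter D_h = 4A/P = D_o - D_i = 0.232 - 0.0846 = 0.1474 m.
Re = ρVD_h/μ = 0.66·1.33·0.1474/1.2e-05 = 1.078e+04.
ε/D_h = 0.00017/0.1474 = 0.00115; Haaland gives 1/√f = -1.8 log₁₀[0.000128+0.00064] = 5.606, so f = 0.03182.
ΔP = f(L/D_h)(ρV²/2) = 0.03182·12.5/0.1474·0.5837 = 1.575 Pa.
ΔP = 0.00158 kPa.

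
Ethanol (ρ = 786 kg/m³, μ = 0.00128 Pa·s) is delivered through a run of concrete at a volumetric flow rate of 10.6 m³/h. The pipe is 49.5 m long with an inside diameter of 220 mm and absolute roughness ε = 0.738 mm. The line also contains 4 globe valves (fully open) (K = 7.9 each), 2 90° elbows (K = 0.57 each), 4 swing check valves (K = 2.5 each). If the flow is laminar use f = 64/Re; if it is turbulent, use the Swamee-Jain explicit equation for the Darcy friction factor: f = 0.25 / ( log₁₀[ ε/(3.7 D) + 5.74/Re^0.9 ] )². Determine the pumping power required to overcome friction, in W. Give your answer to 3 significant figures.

P ≈ 0.353 W

Q = 10.6 m³/h = 10.6/3600 = 0.002944 m³/s.
Cross-sectional area A = πD²/4 = π(0.22)²/4 = 0.03801 m²; mean velocity V = Q/A = 0.002944/0.03801 = 0.07746 m/s.
Reynolds number Re = ρVD/μ = 786 · 0.07746 · 0.22 / 0.00128 = 1.046e+04.
Re > 4000 → turbulent. Relative roughness ε/D = 0.000738/0.22 = 0.00335. Swamee-Jain: f = 0.25/(log₁₀[0.00335/3.7 + 5.74/1.046e+04^0.9])² = 0.25/(log₁₀[0.000907 + 0.00138])² = 0.25/(-2.64)² = 0.03587.
Total minor-loss coefficient ΣK = 4·7.9 + 2·0.57 + 4·2.5 = 42.7.
ΔP = [f·L/D + ΣK]·(ρV²/2) = [0.03587·49.5/0.22 + 42.7]·(786·0.07746²/2) = [8.071 + 42.7]·2.358 = 119.8 Pa.
Pumping power P = QΔP = 0.002944·119.8 = 0.3528 W = 0.353 W.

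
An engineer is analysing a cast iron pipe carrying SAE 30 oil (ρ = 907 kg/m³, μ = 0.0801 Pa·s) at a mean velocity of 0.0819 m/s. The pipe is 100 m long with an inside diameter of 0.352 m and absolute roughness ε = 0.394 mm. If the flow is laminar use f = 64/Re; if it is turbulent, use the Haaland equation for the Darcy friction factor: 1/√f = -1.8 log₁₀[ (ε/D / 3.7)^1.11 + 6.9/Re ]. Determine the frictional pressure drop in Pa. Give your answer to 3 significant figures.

Reynolds number Re = ρVD/μ = 907 · 0.0819 · 0.352 / 0.0801 = 326.4.
Re < 2300 → laminar flow, so f = 64/Re = 64/326.4 = 0.1961 (the turbulent correlation is not needed).
Darcy-Weisbach: ΔP = f(L/D)(ρV²/2) = 0.1961·(100/0.352)·(907·0.0819²/2) = 0.1961·284.1·3.042 = 169.4 Pa.

ΔP ≈ 169 Pa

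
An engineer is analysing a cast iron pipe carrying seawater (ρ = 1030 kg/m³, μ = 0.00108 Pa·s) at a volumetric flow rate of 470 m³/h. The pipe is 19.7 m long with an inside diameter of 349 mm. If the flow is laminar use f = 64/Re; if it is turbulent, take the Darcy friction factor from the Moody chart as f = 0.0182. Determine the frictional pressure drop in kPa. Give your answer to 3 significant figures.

Q = 470 m³/h = 470/3600 = 0.1306 m³/s.
Cross-sectional area A = πD²/4 = π(0.349)²/4 = 0.09566 m²; mean velocity V = Q/A = 0.1306/0.09566 = 1.365 m/s.
Reynolds number Re = ρVD/μ = 1030 · 1.365 · 0.349 / 0.00108 = 4.542e+05.
Re > 4000 → turbulent; use the Moody-chart value f = 0.0182.
Darcy-Weisbach: ΔP = f(L/D)(ρV²/2) = 0.0182·(19.7/0.349)·(1030·1.365²/2) = 0.0182·56.45·959.2 = 985.4 Pa.
ΔP = 985.4 Pa = 0.985 kPa.

ΔP ≈ 0.985 kPa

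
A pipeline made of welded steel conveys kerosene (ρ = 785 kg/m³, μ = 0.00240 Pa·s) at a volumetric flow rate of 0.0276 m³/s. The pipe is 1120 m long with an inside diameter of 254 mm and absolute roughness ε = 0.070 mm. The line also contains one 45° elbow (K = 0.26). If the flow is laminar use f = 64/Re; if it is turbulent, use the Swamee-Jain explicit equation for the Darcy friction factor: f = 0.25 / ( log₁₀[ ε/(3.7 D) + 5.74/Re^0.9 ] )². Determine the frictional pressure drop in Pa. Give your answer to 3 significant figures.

ΔP ≈ 11500 Pa

Cross-sectional area A = πD²/4 = π(0.254)²/4 = 0.05067 m²; mean velocity V = Q/A = 0.0276/0.05067 = 0.5447 m/s.
Reynolds number Re = ρVD/μ = 785 · 0.5447 · 0.254 / 0.0024 = 4.525e+04.
Re > 4000 → turbulent. Relative roughness ε/D = 7e-05/0.254 = 0.000276. Swamee-Jain: f = 0.25/(log₁₀[0.000276/3.7 + 5.74/4.525e+04^0.9])² = 0.25/(log₁₀[7.45e-05 + 0.000371])² = 0.25/(-3.352)² = 0.02226.
Total minor-loss coefficient ΣK = 1·0.26 = 0.26.
ΔP = [f·L/D + ΣK]·(ρV²/2) = [0.02226·1120/0.254 + 0.26]·(785·0.5447²/2) = [98.13 + 0.26]·116.5 = 1.146e+04 Pa.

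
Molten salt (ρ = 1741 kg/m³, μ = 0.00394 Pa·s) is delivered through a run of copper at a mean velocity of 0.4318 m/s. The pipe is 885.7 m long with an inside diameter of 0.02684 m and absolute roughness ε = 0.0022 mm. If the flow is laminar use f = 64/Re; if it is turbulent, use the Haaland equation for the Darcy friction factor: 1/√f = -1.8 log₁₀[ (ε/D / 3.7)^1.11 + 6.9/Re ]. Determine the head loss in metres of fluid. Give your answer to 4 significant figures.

h_f ≈ 11.76 m

Reynolds number Re = ρVD/μ = 1741 · 0.4318 · 0.02684 / 0.00394 = 5121.
Re > 4000 → turbulent. Relative roughness ε/D = 2.2e-06/0.02684 = 8.2e-05. Haaland: 1/√f = -1.8 log₁₀[(8.2e-05/3.7)^1.11 + 6.9/5121] = -1.8 log₁₀[6.81e-06 + 0.00135] = 5.163, so f = 0.03751.
Darcy-Weisbach: ΔP = f(L/D)(ρV²/2) = 0.03751·(885.7/0.02684)·(1741·0.4318²/2) = 0.03751·3.3e+04·162.3 = 2.009e+05 Pa.
Head loss h_f = ΔP/(ρg) = 2.009e+05/(1741·9.81) = 11.76 m.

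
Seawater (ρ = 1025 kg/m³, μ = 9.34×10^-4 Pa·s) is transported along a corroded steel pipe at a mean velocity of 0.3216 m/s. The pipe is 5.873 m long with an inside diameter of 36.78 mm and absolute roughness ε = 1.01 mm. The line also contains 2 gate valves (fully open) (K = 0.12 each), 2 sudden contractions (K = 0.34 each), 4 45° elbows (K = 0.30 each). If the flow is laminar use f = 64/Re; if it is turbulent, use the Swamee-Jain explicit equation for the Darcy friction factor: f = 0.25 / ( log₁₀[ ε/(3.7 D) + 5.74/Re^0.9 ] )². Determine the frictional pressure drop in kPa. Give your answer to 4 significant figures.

Reynolds number Re = ρVD/μ = 1025 · 0.3216 · 0.03678 / 0.000934 = 1.298e+04.
Re > 4000 → turbulent. Relative roughness ε/D = 0.00101/0.03678 = 0.0275. Swamee-Jain: f = 0.25/(log₁₀[0.0275/3.7 + 5.74/1.298e+04^0.9])² = 0.25/(log₁₀[0.00742 + 0.00114])² = 0.25/(-2.067)² = 0.05849.
Total minor-loss coefficient ΣK = 2·0.12 + 2·0.34 + 4·0.3 = 2.12.
ΔP = [f·L/D + ΣK]·(ρV²/2) = [0.05849·5.873/0.03678 + 2.12]·(1025·0.3216²/2) = [9.34 + 2.12]·53.01 = 607.4 Pa.
ΔP = 607.4 Pa = 0.6074 kPa.

ΔP ≈ 0.6074 kPa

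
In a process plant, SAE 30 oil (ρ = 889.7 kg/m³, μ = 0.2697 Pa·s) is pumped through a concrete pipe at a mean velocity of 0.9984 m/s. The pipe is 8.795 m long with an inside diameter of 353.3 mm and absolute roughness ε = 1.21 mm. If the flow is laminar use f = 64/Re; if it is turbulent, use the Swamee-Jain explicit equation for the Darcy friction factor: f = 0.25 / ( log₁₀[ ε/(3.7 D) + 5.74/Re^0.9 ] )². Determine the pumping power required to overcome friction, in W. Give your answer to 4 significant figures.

Reynolds number Re = ρVD/μ = 889.7 · 0.9984 · 0.3533 / 0.27 = 1164.
Re < 2300 → laminar flow, so f = 64/Re = 64/1164 = 0.055 (the turbulent correlation is not needed).
Darcy-Weisbach: ΔP = f(L/D)(ρV²/2) = 0.055·(8.795/0.3533)·(889.7·0.9984²/2) = 0.055·24.89·443.4 = 607.1 Pa.
Q = V·A = 0.9984·0.09803 = 0.09788 m³/s.
Pumping power P = QΔP = 0.09788·607.1 = 59.425 W = 59.42 W.

P ≈ 59.42 W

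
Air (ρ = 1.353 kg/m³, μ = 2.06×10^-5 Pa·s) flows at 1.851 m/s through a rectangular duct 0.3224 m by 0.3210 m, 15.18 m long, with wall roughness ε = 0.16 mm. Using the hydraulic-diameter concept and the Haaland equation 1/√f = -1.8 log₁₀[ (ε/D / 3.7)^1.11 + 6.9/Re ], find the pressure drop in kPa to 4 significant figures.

ΔP ≈ 0.002542 kPa

Hydraulic diameter D_h = 4A/P = 4·(0.3224·0.321)/(2·(0.3224+0.321)) = 0.414/1.287 = 0.3217 m.
Re = ρVD_h/μ = 1.353·1.851·0.3217/2.06e-05 = 3.911e+04.
ε/D_h = 0.00016/0.3217 = 0.000497; Haaland gives 1/√f = -1.8 log₁₀[5.04e-05+0.000176] = 6.56, so f = 0.02324.
ΔP = f(L/D_h)(ρV²/2) = 0.02324·15.18/0.3217·2.318 = 2.542 Pa.
ΔP = 0.002542 kPa.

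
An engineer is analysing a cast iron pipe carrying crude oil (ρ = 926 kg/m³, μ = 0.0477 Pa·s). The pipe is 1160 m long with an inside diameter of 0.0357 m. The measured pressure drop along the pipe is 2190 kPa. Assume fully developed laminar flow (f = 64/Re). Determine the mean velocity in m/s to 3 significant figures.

For laminar flow, f = 64/Re with Re = ρVD/μ, so Darcy-Weisbach reduces to ΔP = 32μLV/D². Solving for V: V = ΔP·D²/(32μL) = 2.19e+06·(0.0357)²/(32·0.0477·1160) = 1.576 m/s.
Check: Re = ρVD/μ = 926·1.576·0.0357/0.0477 = 1092 < 2300, so the laminar assumption holds.

V ≈ 1.58 m/s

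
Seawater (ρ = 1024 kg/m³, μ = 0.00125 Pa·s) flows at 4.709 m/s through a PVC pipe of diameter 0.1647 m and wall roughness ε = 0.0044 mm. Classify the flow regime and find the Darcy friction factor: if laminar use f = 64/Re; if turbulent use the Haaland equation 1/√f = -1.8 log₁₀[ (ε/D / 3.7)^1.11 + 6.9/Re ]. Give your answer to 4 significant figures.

Re = ρVD/μ = 1024·4.709·0.1647/0.00125 = 6.353e+05.
Re > 4000 → turbulent. ε/D = 4.4e-06/0.1647 = 2.67e-05; Haaland: 1/√f = -1.8 log₁₀[1.96e-06 + 1.09e-05] = 8.806, so f = 0.0129.

f ≈ 0.01290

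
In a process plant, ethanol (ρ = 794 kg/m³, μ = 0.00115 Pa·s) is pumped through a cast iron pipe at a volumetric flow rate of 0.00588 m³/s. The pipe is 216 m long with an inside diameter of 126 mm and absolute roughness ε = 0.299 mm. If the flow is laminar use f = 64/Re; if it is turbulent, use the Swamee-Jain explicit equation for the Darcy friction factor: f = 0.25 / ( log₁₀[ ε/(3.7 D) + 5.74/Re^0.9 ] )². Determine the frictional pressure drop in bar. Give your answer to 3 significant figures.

Cross-sectional area A = πD²/4 = π(0.126)²/4 = 0.01247 m²; mean velocity V = Q/A = 0.00588/0.01247 = 0.4716 m/s.
Reynolds number Re = ρVD/μ = 794 · 0.4716 · 0.126 / 0.00115 = 4.102e+04.
Re > 4000 → turbulent. Relative roughness ε/D = 0.000299/0.126 = 0.00237. Swamee-Jain: f = 0.25/(log₁₀[0.00237/3.7 + 5.74/4.102e+04^0.9])² = 0.25/(log₁₀[0.000641 + 0.000405])² = 0.25/(-2.98)² = 0.02814.
Darcy-Weisbach: ΔP = f(L/D)(ρV²/2) = 0.02814·(216/0.126)·(794·0.4716²/2) = 0.02814·1714·88.28 = 4259 Pa.
ΔP = 4259 Pa = 0.0426 bar.

ΔP ≈ 0.0426 bar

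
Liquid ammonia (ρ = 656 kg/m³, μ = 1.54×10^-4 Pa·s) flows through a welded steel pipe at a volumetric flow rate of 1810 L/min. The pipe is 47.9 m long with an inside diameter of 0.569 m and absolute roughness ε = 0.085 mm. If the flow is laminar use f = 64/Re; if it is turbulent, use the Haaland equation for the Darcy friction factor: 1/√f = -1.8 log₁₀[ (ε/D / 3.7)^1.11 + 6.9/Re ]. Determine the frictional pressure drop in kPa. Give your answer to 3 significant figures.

ΔP ≈ 0.00612 kPa

Q = 1810 L/min = 1810/60000 = 0.03017 m³/s.
Cross-sectional area A = πD²/4 = π(0.569)²/4 = 0.2543 m²; mean velocity V = Q/A = 0.03017/0.2543 = 0.1186 m/s.
Reynolds number Re = ρVD/μ = 656 · 0.1186 · 0.569 / 0.000154 = 2.875e+05.
Re > 4000 → turbulent. Relative roughness ε/D = 8.5e-05/0.569 = 0.000149. Haaland: 1/√f = -1.8 log₁₀[(0.000149/3.7)^1.11 + 6.9/2.875e+05] = -1.8 log₁₀[1.33e-05 + 2.4e-05] = 7.972, so f = 0.01574.
Darcy-Weisbach: ΔP = f(L/D)(ρV²/2) = 0.01574·(47.9/0.569)·(656·0.1186²/2) = 0.01574·84.18·4.616 = 6.115 Pa.
ΔP = 6.115 Pa = 0.00612 kPa.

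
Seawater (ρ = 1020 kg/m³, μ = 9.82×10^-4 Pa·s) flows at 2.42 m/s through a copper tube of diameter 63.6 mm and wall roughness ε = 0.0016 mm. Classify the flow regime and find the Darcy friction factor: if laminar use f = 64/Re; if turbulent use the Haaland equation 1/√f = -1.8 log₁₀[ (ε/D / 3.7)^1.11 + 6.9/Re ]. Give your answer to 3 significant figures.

f ≈ 0.0163

Re = ρVD/μ = 1020·2.42·0.0636/0.000982 = 1.599e+05.
Re > 4000 → turbulent. ε/D = 1.6e-06/0.0636 = 2.52e-05; Haaland: 1/√f = -1.8 log₁₀[1.84e-06 + 4.32e-05] = 7.824, so f = 0.01633.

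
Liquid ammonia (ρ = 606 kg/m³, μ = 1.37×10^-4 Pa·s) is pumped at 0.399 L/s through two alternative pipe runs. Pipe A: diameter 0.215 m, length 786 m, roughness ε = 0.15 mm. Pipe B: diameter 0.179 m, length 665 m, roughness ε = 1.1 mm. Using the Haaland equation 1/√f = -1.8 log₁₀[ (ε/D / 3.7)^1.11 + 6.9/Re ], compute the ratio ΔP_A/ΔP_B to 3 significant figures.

ΔP_A/ΔP_B ≈ 0.394

Pipe A: V = Q/A = 0.000399/0.03631 = 0.01099 m/s; Re = 1.045e+04; ε/D = 0.000698; Haaland → f = 0.03141; ΔP_A = f(L/D)(ρV²/2) = 4.203 Pa.
Pipe B: V = Q/A = 0.000399/0.02516 = 0.01586 m/s; Re = 1.255e+04; ε/D = 0.00615; Haaland → f = 0.03766; ΔP_B = f(L/D)(ρV²/2) = 10.66 Pa.
ΔP_A/ΔP_B = 4.203/10.66 = 0.394.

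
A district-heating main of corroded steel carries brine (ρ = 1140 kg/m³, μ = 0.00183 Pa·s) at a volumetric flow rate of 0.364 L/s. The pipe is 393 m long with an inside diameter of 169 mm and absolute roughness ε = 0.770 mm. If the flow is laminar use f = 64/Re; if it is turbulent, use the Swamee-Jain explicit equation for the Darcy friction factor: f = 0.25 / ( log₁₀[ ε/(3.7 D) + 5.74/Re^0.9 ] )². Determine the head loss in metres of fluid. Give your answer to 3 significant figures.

Q = 0.364 L/s = 0.364/1000 = 0.000364 m³/s.
Cross-sectional area A = πD²/4 = π(0.169)²/4 = 0.02243 m²; mean velocity V = Q/A = 0.000364/0.02243 = 0.01623 m/s.
Reynolds number Re = ρVD/μ = 1140 · 0.01623 · 0.169 / 0.00183 = 1708.
Re < 2300 → laminar flow, so f = 64/Re = 64/1708 = 0.03746 (the turbulent correlation is not needed).
Darcy-Weisbach: ΔP = f(L/D)(ρV²/2) = 0.03746·(393/0.169)·(1140·0.01623²/2) = 0.03746·2325·0.1501 = 13.08 Pa.
Head loss h_f = ΔP/(ρg) = 13.08/(1140·9.81) = 0.00117 m.

h_f ≈ 0.00117 m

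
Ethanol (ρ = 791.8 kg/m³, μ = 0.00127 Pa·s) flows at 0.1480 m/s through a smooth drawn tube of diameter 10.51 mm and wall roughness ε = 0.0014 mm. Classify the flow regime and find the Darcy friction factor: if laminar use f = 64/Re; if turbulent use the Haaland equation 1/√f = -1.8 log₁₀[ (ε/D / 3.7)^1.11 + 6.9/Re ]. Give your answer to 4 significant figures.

Re = ρVD/μ = 791.8·0.148·0.01051/0.00127 = 969.8.
Re < 2300 → laminar, so f = 64/Re = 0.06599 (roughness is irrelevant in laminar flow).

f ≈ 0.06599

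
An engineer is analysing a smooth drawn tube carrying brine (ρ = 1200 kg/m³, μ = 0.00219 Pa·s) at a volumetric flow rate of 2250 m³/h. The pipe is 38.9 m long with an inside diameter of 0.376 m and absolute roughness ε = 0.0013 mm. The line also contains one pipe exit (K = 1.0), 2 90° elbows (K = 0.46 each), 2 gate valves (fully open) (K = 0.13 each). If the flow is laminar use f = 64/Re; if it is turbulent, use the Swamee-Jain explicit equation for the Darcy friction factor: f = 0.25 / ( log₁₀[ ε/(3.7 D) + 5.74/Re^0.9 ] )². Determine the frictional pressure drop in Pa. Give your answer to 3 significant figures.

Q = 2250 m³/h = 2250/3600 = 0.625 m³/s.
Cross-sectional area A = πD²/4 = π(0.376)²/4 = 0.111 m²; mean velocity V = Q/A = 0.625/0.111 = 5.629 m/s.
Reynolds number Re = ρVD/μ = 1200 · 5.629 · 0.376 / 0.00219 = 1.16e+06.
Re > 4000 → turbulent. Relative roughness ε/D = 1.3e-06/0.376 = 3.46e-06. Swamee-Jain: f = 0.25/(log₁₀[3.46e-06/3.7 + 5.74/1.16e+06^0.9])² = 0.25/(log₁₀[9.34e-07 + 2e-05])² = 0.25/(-4.679)² = 0.01142.
Total minor-loss coefficient ΣK = 1·1 + 2·0.46 + 2·0.13 = 2.18.
ΔP = [f·L/D + ΣK]·(ρV²/2) = [0.01142·38.9/0.376 + 2.18]·(1200·5.629²/2) = [1.181 + 2.18]·1.901e+04 = 6.39e+04 Pa.

ΔP ≈ 63900 Pa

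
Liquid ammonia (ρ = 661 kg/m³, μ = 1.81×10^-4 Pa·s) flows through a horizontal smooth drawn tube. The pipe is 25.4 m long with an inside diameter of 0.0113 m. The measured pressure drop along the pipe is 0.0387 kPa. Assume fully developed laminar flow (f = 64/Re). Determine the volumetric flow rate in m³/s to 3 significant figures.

For laminar flow, f = 64/Re with Re = ρVD/μ, so Darcy-Weisbach reduces to ΔP = 32μLV/D². Solving for V: V = ΔP·D²/(32μL) = 38.7·(0.0113)²/(32·0.000181·25.4) = 0.03359 m/s.
Check: Re = ρVD/μ = 661·0.03359·0.0113/0.000181 = 1386 < 2300, so the laminar assumption holds.
Q = V·A = 0.03359·(π/4·0.0113²) = 3.369e-06 m³/s = 3.37×10^-6 m³/s.

Q ≈ 3.37×10^-6 m³/s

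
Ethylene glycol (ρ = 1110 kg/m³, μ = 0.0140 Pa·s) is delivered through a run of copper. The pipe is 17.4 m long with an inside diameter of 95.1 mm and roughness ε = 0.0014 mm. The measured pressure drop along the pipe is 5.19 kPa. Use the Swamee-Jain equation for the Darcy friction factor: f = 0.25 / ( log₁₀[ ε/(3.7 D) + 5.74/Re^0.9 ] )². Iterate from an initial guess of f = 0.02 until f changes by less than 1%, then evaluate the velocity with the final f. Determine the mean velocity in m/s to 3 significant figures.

V ≈ 1.28 m/s

Rearranging Darcy-Weisbach: V = √(2·ΔP·D/(f·L·ρ)). With ε/D = 1.4e-06/0.0951 = 1.47e-05, iterate starting from f = 0.02:
  f = 0.02 → V = √(2·5190·0.0951/(0.02·17.4·1110)) = 1.599 m/s; Re = ρVD/μ = 1.205e+04; f → 0.02947
  f = 0.02947 → V = 1.317 m/s; Re = 9930; f → 0.03106
  f = 0.03106 → V = 1.283 m/s; Re = 9673; f → 0.03128
Converged (Δf/f < 1%). With the final f = 0.03128: V = √(2·5190·0.0951/(0.03128·17.4·1110)) = 1.278 m/s.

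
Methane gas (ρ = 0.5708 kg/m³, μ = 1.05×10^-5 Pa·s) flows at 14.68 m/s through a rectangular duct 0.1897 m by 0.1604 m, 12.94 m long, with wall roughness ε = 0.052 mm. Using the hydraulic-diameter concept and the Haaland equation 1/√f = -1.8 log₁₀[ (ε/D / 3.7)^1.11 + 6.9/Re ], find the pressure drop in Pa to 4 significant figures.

Hydraulic diameter D_h = 4A/P = 4·(0.1897·0.1604)/(2·(0.1897+0.1604)) = 0.1217/0.7002 = 0.1738 m.
Re = ρVD_h/μ = 0.5708·14.68·0.1738/1.05e-05 = 1.387e+05.
ε/D_h = 5.2e-05/0.1738 = 0.000299; Haaland gives 1/√f = -1.8 log₁₀[2.87e-05+4.97e-05] = 7.39, so f = 0.01831.
ΔP = f(L/D_h)(ρV²/2) = 0.01831·12.94/0.1738·61.5 = 83.84 Pa.

ΔP ≈ 83.84 Pa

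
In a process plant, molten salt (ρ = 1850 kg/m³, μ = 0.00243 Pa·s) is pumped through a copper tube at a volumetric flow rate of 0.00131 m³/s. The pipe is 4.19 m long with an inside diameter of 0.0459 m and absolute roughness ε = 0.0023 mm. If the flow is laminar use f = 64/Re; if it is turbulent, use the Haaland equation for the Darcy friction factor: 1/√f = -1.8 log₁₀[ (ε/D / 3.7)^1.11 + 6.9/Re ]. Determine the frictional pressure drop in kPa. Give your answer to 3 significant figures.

Cross-sectional area A = πD²/4 = π(0.0459)²/4 = 0.001655 m²; mean velocity V = Q/A = 0.00131/0.001655 = 0.7917 m/s.
Reynolds number Re = ρVD/μ = 1850 · 0.7917 · 0.0459 / 0.00243 = 2.767e+04.
Re > 4000 → turbulent. Relative roughness ε/D = 2.3e-06/0.0459 = 5.01e-05. Haaland: 1/√f = -1.8 log₁₀[(5.01e-05/3.7)^1.11 + 6.9/2.767e+04] = -1.8 log₁₀[3.95e-06 + 0.000249] = 6.473, so f = 0.02386.
Darcy-Weisbach: ΔP = f(L/D)(ρV²/2) = 0.02386·(4.19/0.0459)·(1850·0.7917²/2) = 0.02386·91.29·579.8 = 1263 Pa.
ΔP = 1263 Pa = 1.26 kPa.

ΔP ≈ 1.26 kPa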